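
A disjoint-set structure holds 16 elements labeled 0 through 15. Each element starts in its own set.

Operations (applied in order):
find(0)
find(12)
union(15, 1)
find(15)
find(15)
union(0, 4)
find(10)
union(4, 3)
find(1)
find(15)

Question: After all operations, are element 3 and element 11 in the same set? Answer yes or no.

Step 1: find(0) -> no change; set of 0 is {0}
Step 2: find(12) -> no change; set of 12 is {12}
Step 3: union(15, 1) -> merged; set of 15 now {1, 15}
Step 4: find(15) -> no change; set of 15 is {1, 15}
Step 5: find(15) -> no change; set of 15 is {1, 15}
Step 6: union(0, 4) -> merged; set of 0 now {0, 4}
Step 7: find(10) -> no change; set of 10 is {10}
Step 8: union(4, 3) -> merged; set of 4 now {0, 3, 4}
Step 9: find(1) -> no change; set of 1 is {1, 15}
Step 10: find(15) -> no change; set of 15 is {1, 15}
Set of 3: {0, 3, 4}; 11 is not a member.

Answer: no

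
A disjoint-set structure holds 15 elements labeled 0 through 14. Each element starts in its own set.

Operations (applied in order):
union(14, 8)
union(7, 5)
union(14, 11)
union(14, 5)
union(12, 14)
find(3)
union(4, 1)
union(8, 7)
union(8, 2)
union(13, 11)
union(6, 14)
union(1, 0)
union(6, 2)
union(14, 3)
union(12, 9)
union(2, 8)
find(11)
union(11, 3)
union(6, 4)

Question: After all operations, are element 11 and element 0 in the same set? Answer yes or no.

Answer: yes

Derivation:
Step 1: union(14, 8) -> merged; set of 14 now {8, 14}
Step 2: union(7, 5) -> merged; set of 7 now {5, 7}
Step 3: union(14, 11) -> merged; set of 14 now {8, 11, 14}
Step 4: union(14, 5) -> merged; set of 14 now {5, 7, 8, 11, 14}
Step 5: union(12, 14) -> merged; set of 12 now {5, 7, 8, 11, 12, 14}
Step 6: find(3) -> no change; set of 3 is {3}
Step 7: union(4, 1) -> merged; set of 4 now {1, 4}
Step 8: union(8, 7) -> already same set; set of 8 now {5, 7, 8, 11, 12, 14}
Step 9: union(8, 2) -> merged; set of 8 now {2, 5, 7, 8, 11, 12, 14}
Step 10: union(13, 11) -> merged; set of 13 now {2, 5, 7, 8, 11, 12, 13, 14}
Step 11: union(6, 14) -> merged; set of 6 now {2, 5, 6, 7, 8, 11, 12, 13, 14}
Step 12: union(1, 0) -> merged; set of 1 now {0, 1, 4}
Step 13: union(6, 2) -> already same set; set of 6 now {2, 5, 6, 7, 8, 11, 12, 13, 14}
Step 14: union(14, 3) -> merged; set of 14 now {2, 3, 5, 6, 7, 8, 11, 12, 13, 14}
Step 15: union(12, 9) -> merged; set of 12 now {2, 3, 5, 6, 7, 8, 9, 11, 12, 13, 14}
Step 16: union(2, 8) -> already same set; set of 2 now {2, 3, 5, 6, 7, 8, 9, 11, 12, 13, 14}
Step 17: find(11) -> no change; set of 11 is {2, 3, 5, 6, 7, 8, 9, 11, 12, 13, 14}
Step 18: union(11, 3) -> already same set; set of 11 now {2, 3, 5, 6, 7, 8, 9, 11, 12, 13, 14}
Step 19: union(6, 4) -> merged; set of 6 now {0, 1, 2, 3, 4, 5, 6, 7, 8, 9, 11, 12, 13, 14}
Set of 11: {0, 1, 2, 3, 4, 5, 6, 7, 8, 9, 11, 12, 13, 14}; 0 is a member.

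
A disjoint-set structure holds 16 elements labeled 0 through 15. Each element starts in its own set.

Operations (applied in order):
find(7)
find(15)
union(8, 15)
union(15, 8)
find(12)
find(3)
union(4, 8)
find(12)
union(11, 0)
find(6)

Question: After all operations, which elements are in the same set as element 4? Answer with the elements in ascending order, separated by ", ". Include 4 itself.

Step 1: find(7) -> no change; set of 7 is {7}
Step 2: find(15) -> no change; set of 15 is {15}
Step 3: union(8, 15) -> merged; set of 8 now {8, 15}
Step 4: union(15, 8) -> already same set; set of 15 now {8, 15}
Step 5: find(12) -> no change; set of 12 is {12}
Step 6: find(3) -> no change; set of 3 is {3}
Step 7: union(4, 8) -> merged; set of 4 now {4, 8, 15}
Step 8: find(12) -> no change; set of 12 is {12}
Step 9: union(11, 0) -> merged; set of 11 now {0, 11}
Step 10: find(6) -> no change; set of 6 is {6}
Component of 4: {4, 8, 15}

Answer: 4, 8, 15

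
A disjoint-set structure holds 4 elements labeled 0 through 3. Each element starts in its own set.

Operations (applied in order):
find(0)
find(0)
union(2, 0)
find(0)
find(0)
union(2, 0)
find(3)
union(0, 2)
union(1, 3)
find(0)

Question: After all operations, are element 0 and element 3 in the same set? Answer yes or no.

Step 1: find(0) -> no change; set of 0 is {0}
Step 2: find(0) -> no change; set of 0 is {0}
Step 3: union(2, 0) -> merged; set of 2 now {0, 2}
Step 4: find(0) -> no change; set of 0 is {0, 2}
Step 5: find(0) -> no change; set of 0 is {0, 2}
Step 6: union(2, 0) -> already same set; set of 2 now {0, 2}
Step 7: find(3) -> no change; set of 3 is {3}
Step 8: union(0, 2) -> already same set; set of 0 now {0, 2}
Step 9: union(1, 3) -> merged; set of 1 now {1, 3}
Step 10: find(0) -> no change; set of 0 is {0, 2}
Set of 0: {0, 2}; 3 is not a member.

Answer: no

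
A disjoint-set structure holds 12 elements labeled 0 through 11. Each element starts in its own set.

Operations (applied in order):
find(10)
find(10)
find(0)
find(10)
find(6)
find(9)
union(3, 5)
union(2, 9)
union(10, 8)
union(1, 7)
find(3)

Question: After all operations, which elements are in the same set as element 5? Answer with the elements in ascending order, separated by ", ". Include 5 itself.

Answer: 3, 5

Derivation:
Step 1: find(10) -> no change; set of 10 is {10}
Step 2: find(10) -> no change; set of 10 is {10}
Step 3: find(0) -> no change; set of 0 is {0}
Step 4: find(10) -> no change; set of 10 is {10}
Step 5: find(6) -> no change; set of 6 is {6}
Step 6: find(9) -> no change; set of 9 is {9}
Step 7: union(3, 5) -> merged; set of 3 now {3, 5}
Step 8: union(2, 9) -> merged; set of 2 now {2, 9}
Step 9: union(10, 8) -> merged; set of 10 now {8, 10}
Step 10: union(1, 7) -> merged; set of 1 now {1, 7}
Step 11: find(3) -> no change; set of 3 is {3, 5}
Component of 5: {3, 5}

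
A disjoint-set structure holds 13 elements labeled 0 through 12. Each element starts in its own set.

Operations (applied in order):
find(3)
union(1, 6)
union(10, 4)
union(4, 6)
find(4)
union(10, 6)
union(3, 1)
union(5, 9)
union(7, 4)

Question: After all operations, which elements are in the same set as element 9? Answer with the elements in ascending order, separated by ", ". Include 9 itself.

Step 1: find(3) -> no change; set of 3 is {3}
Step 2: union(1, 6) -> merged; set of 1 now {1, 6}
Step 3: union(10, 4) -> merged; set of 10 now {4, 10}
Step 4: union(4, 6) -> merged; set of 4 now {1, 4, 6, 10}
Step 5: find(4) -> no change; set of 4 is {1, 4, 6, 10}
Step 6: union(10, 6) -> already same set; set of 10 now {1, 4, 6, 10}
Step 7: union(3, 1) -> merged; set of 3 now {1, 3, 4, 6, 10}
Step 8: union(5, 9) -> merged; set of 5 now {5, 9}
Step 9: union(7, 4) -> merged; set of 7 now {1, 3, 4, 6, 7, 10}
Component of 9: {5, 9}

Answer: 5, 9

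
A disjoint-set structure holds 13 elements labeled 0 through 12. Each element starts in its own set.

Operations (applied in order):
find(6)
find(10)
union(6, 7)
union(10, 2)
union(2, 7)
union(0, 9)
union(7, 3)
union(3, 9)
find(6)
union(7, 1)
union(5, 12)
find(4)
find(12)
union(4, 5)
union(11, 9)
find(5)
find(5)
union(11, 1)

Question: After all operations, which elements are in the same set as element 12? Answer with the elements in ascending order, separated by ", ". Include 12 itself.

Answer: 4, 5, 12

Derivation:
Step 1: find(6) -> no change; set of 6 is {6}
Step 2: find(10) -> no change; set of 10 is {10}
Step 3: union(6, 7) -> merged; set of 6 now {6, 7}
Step 4: union(10, 2) -> merged; set of 10 now {2, 10}
Step 5: union(2, 7) -> merged; set of 2 now {2, 6, 7, 10}
Step 6: union(0, 9) -> merged; set of 0 now {0, 9}
Step 7: union(7, 3) -> merged; set of 7 now {2, 3, 6, 7, 10}
Step 8: union(3, 9) -> merged; set of 3 now {0, 2, 3, 6, 7, 9, 10}
Step 9: find(6) -> no change; set of 6 is {0, 2, 3, 6, 7, 9, 10}
Step 10: union(7, 1) -> merged; set of 7 now {0, 1, 2, 3, 6, 7, 9, 10}
Step 11: union(5, 12) -> merged; set of 5 now {5, 12}
Step 12: find(4) -> no change; set of 4 is {4}
Step 13: find(12) -> no change; set of 12 is {5, 12}
Step 14: union(4, 5) -> merged; set of 4 now {4, 5, 12}
Step 15: union(11, 9) -> merged; set of 11 now {0, 1, 2, 3, 6, 7, 9, 10, 11}
Step 16: find(5) -> no change; set of 5 is {4, 5, 12}
Step 17: find(5) -> no change; set of 5 is {4, 5, 12}
Step 18: union(11, 1) -> already same set; set of 11 now {0, 1, 2, 3, 6, 7, 9, 10, 11}
Component of 12: {4, 5, 12}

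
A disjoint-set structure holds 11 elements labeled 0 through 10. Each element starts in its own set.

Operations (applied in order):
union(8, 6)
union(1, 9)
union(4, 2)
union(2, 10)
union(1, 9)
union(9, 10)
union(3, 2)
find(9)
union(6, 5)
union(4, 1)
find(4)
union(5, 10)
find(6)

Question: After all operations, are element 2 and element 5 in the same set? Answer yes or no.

Answer: yes

Derivation:
Step 1: union(8, 6) -> merged; set of 8 now {6, 8}
Step 2: union(1, 9) -> merged; set of 1 now {1, 9}
Step 3: union(4, 2) -> merged; set of 4 now {2, 4}
Step 4: union(2, 10) -> merged; set of 2 now {2, 4, 10}
Step 5: union(1, 9) -> already same set; set of 1 now {1, 9}
Step 6: union(9, 10) -> merged; set of 9 now {1, 2, 4, 9, 10}
Step 7: union(3, 2) -> merged; set of 3 now {1, 2, 3, 4, 9, 10}
Step 8: find(9) -> no change; set of 9 is {1, 2, 3, 4, 9, 10}
Step 9: union(6, 5) -> merged; set of 6 now {5, 6, 8}
Step 10: union(4, 1) -> already same set; set of 4 now {1, 2, 3, 4, 9, 10}
Step 11: find(4) -> no change; set of 4 is {1, 2, 3, 4, 9, 10}
Step 12: union(5, 10) -> merged; set of 5 now {1, 2, 3, 4, 5, 6, 8, 9, 10}
Step 13: find(6) -> no change; set of 6 is {1, 2, 3, 4, 5, 6, 8, 9, 10}
Set of 2: {1, 2, 3, 4, 5, 6, 8, 9, 10}; 5 is a member.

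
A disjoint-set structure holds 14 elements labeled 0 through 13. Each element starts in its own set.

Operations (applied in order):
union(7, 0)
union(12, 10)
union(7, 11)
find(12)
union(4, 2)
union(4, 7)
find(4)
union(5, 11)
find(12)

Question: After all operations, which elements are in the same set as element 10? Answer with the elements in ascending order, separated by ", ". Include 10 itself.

Step 1: union(7, 0) -> merged; set of 7 now {0, 7}
Step 2: union(12, 10) -> merged; set of 12 now {10, 12}
Step 3: union(7, 11) -> merged; set of 7 now {0, 7, 11}
Step 4: find(12) -> no change; set of 12 is {10, 12}
Step 5: union(4, 2) -> merged; set of 4 now {2, 4}
Step 6: union(4, 7) -> merged; set of 4 now {0, 2, 4, 7, 11}
Step 7: find(4) -> no change; set of 4 is {0, 2, 4, 7, 11}
Step 8: union(5, 11) -> merged; set of 5 now {0, 2, 4, 5, 7, 11}
Step 9: find(12) -> no change; set of 12 is {10, 12}
Component of 10: {10, 12}

Answer: 10, 12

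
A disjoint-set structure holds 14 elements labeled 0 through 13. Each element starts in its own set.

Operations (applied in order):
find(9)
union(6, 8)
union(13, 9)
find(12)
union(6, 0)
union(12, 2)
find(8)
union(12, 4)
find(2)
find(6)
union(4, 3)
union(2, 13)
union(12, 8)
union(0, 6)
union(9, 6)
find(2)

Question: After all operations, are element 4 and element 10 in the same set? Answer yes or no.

Step 1: find(9) -> no change; set of 9 is {9}
Step 2: union(6, 8) -> merged; set of 6 now {6, 8}
Step 3: union(13, 9) -> merged; set of 13 now {9, 13}
Step 4: find(12) -> no change; set of 12 is {12}
Step 5: union(6, 0) -> merged; set of 6 now {0, 6, 8}
Step 6: union(12, 2) -> merged; set of 12 now {2, 12}
Step 7: find(8) -> no change; set of 8 is {0, 6, 8}
Step 8: union(12, 4) -> merged; set of 12 now {2, 4, 12}
Step 9: find(2) -> no change; set of 2 is {2, 4, 12}
Step 10: find(6) -> no change; set of 6 is {0, 6, 8}
Step 11: union(4, 3) -> merged; set of 4 now {2, 3, 4, 12}
Step 12: union(2, 13) -> merged; set of 2 now {2, 3, 4, 9, 12, 13}
Step 13: union(12, 8) -> merged; set of 12 now {0, 2, 3, 4, 6, 8, 9, 12, 13}
Step 14: union(0, 6) -> already same set; set of 0 now {0, 2, 3, 4, 6, 8, 9, 12, 13}
Step 15: union(9, 6) -> already same set; set of 9 now {0, 2, 3, 4, 6, 8, 9, 12, 13}
Step 16: find(2) -> no change; set of 2 is {0, 2, 3, 4, 6, 8, 9, 12, 13}
Set of 4: {0, 2, 3, 4, 6, 8, 9, 12, 13}; 10 is not a member.

Answer: no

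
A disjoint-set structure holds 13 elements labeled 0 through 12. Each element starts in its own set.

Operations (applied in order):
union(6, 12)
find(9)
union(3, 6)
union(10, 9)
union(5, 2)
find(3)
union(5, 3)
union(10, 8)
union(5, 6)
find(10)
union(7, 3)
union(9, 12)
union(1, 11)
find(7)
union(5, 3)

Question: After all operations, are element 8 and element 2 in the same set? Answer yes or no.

Step 1: union(6, 12) -> merged; set of 6 now {6, 12}
Step 2: find(9) -> no change; set of 9 is {9}
Step 3: union(3, 6) -> merged; set of 3 now {3, 6, 12}
Step 4: union(10, 9) -> merged; set of 10 now {9, 10}
Step 5: union(5, 2) -> merged; set of 5 now {2, 5}
Step 6: find(3) -> no change; set of 3 is {3, 6, 12}
Step 7: union(5, 3) -> merged; set of 5 now {2, 3, 5, 6, 12}
Step 8: union(10, 8) -> merged; set of 10 now {8, 9, 10}
Step 9: union(5, 6) -> already same set; set of 5 now {2, 3, 5, 6, 12}
Step 10: find(10) -> no change; set of 10 is {8, 9, 10}
Step 11: union(7, 3) -> merged; set of 7 now {2, 3, 5, 6, 7, 12}
Step 12: union(9, 12) -> merged; set of 9 now {2, 3, 5, 6, 7, 8, 9, 10, 12}
Step 13: union(1, 11) -> merged; set of 1 now {1, 11}
Step 14: find(7) -> no change; set of 7 is {2, 3, 5, 6, 7, 8, 9, 10, 12}
Step 15: union(5, 3) -> already same set; set of 5 now {2, 3, 5, 6, 7, 8, 9, 10, 12}
Set of 8: {2, 3, 5, 6, 7, 8, 9, 10, 12}; 2 is a member.

Answer: yes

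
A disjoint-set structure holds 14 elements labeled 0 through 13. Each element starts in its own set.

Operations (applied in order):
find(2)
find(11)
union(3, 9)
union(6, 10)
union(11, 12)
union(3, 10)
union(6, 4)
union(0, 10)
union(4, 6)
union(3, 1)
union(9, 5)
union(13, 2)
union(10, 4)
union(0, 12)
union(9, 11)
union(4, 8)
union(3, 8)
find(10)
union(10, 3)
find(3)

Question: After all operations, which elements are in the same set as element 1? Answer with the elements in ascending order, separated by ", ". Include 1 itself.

Step 1: find(2) -> no change; set of 2 is {2}
Step 2: find(11) -> no change; set of 11 is {11}
Step 3: union(3, 9) -> merged; set of 3 now {3, 9}
Step 4: union(6, 10) -> merged; set of 6 now {6, 10}
Step 5: union(11, 12) -> merged; set of 11 now {11, 12}
Step 6: union(3, 10) -> merged; set of 3 now {3, 6, 9, 10}
Step 7: union(6, 4) -> merged; set of 6 now {3, 4, 6, 9, 10}
Step 8: union(0, 10) -> merged; set of 0 now {0, 3, 4, 6, 9, 10}
Step 9: union(4, 6) -> already same set; set of 4 now {0, 3, 4, 6, 9, 10}
Step 10: union(3, 1) -> merged; set of 3 now {0, 1, 3, 4, 6, 9, 10}
Step 11: union(9, 5) -> merged; set of 9 now {0, 1, 3, 4, 5, 6, 9, 10}
Step 12: union(13, 2) -> merged; set of 13 now {2, 13}
Step 13: union(10, 4) -> already same set; set of 10 now {0, 1, 3, 4, 5, 6, 9, 10}
Step 14: union(0, 12) -> merged; set of 0 now {0, 1, 3, 4, 5, 6, 9, 10, 11, 12}
Step 15: union(9, 11) -> already same set; set of 9 now {0, 1, 3, 4, 5, 6, 9, 10, 11, 12}
Step 16: union(4, 8) -> merged; set of 4 now {0, 1, 3, 4, 5, 6, 8, 9, 10, 11, 12}
Step 17: union(3, 8) -> already same set; set of 3 now {0, 1, 3, 4, 5, 6, 8, 9, 10, 11, 12}
Step 18: find(10) -> no change; set of 10 is {0, 1, 3, 4, 5, 6, 8, 9, 10, 11, 12}
Step 19: union(10, 3) -> already same set; set of 10 now {0, 1, 3, 4, 5, 6, 8, 9, 10, 11, 12}
Step 20: find(3) -> no change; set of 3 is {0, 1, 3, 4, 5, 6, 8, 9, 10, 11, 12}
Component of 1: {0, 1, 3, 4, 5, 6, 8, 9, 10, 11, 12}

Answer: 0, 1, 3, 4, 5, 6, 8, 9, 10, 11, 12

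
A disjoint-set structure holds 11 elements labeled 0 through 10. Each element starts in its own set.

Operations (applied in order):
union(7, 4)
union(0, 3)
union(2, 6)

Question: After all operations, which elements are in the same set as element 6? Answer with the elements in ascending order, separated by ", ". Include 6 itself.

Step 1: union(7, 4) -> merged; set of 7 now {4, 7}
Step 2: union(0, 3) -> merged; set of 0 now {0, 3}
Step 3: union(2, 6) -> merged; set of 2 now {2, 6}
Component of 6: {2, 6}

Answer: 2, 6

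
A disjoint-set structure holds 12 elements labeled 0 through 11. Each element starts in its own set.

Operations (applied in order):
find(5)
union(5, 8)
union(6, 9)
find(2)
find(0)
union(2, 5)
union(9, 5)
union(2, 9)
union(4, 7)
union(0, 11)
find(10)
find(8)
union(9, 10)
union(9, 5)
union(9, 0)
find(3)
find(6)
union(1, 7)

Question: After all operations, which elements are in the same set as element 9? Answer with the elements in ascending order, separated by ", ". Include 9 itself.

Step 1: find(5) -> no change; set of 5 is {5}
Step 2: union(5, 8) -> merged; set of 5 now {5, 8}
Step 3: union(6, 9) -> merged; set of 6 now {6, 9}
Step 4: find(2) -> no change; set of 2 is {2}
Step 5: find(0) -> no change; set of 0 is {0}
Step 6: union(2, 5) -> merged; set of 2 now {2, 5, 8}
Step 7: union(9, 5) -> merged; set of 9 now {2, 5, 6, 8, 9}
Step 8: union(2, 9) -> already same set; set of 2 now {2, 5, 6, 8, 9}
Step 9: union(4, 7) -> merged; set of 4 now {4, 7}
Step 10: union(0, 11) -> merged; set of 0 now {0, 11}
Step 11: find(10) -> no change; set of 10 is {10}
Step 12: find(8) -> no change; set of 8 is {2, 5, 6, 8, 9}
Step 13: union(9, 10) -> merged; set of 9 now {2, 5, 6, 8, 9, 10}
Step 14: union(9, 5) -> already same set; set of 9 now {2, 5, 6, 8, 9, 10}
Step 15: union(9, 0) -> merged; set of 9 now {0, 2, 5, 6, 8, 9, 10, 11}
Step 16: find(3) -> no change; set of 3 is {3}
Step 17: find(6) -> no change; set of 6 is {0, 2, 5, 6, 8, 9, 10, 11}
Step 18: union(1, 7) -> merged; set of 1 now {1, 4, 7}
Component of 9: {0, 2, 5, 6, 8, 9, 10, 11}

Answer: 0, 2, 5, 6, 8, 9, 10, 11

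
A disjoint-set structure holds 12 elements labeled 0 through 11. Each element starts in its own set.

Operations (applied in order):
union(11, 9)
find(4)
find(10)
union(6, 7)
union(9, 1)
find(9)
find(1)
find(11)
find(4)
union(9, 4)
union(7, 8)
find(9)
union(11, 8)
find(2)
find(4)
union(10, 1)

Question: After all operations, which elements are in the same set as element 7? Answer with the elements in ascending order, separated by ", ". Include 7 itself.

Step 1: union(11, 9) -> merged; set of 11 now {9, 11}
Step 2: find(4) -> no change; set of 4 is {4}
Step 3: find(10) -> no change; set of 10 is {10}
Step 4: union(6, 7) -> merged; set of 6 now {6, 7}
Step 5: union(9, 1) -> merged; set of 9 now {1, 9, 11}
Step 6: find(9) -> no change; set of 9 is {1, 9, 11}
Step 7: find(1) -> no change; set of 1 is {1, 9, 11}
Step 8: find(11) -> no change; set of 11 is {1, 9, 11}
Step 9: find(4) -> no change; set of 4 is {4}
Step 10: union(9, 4) -> merged; set of 9 now {1, 4, 9, 11}
Step 11: union(7, 8) -> merged; set of 7 now {6, 7, 8}
Step 12: find(9) -> no change; set of 9 is {1, 4, 9, 11}
Step 13: union(11, 8) -> merged; set of 11 now {1, 4, 6, 7, 8, 9, 11}
Step 14: find(2) -> no change; set of 2 is {2}
Step 15: find(4) -> no change; set of 4 is {1, 4, 6, 7, 8, 9, 11}
Step 16: union(10, 1) -> merged; set of 10 now {1, 4, 6, 7, 8, 9, 10, 11}
Component of 7: {1, 4, 6, 7, 8, 9, 10, 11}

Answer: 1, 4, 6, 7, 8, 9, 10, 11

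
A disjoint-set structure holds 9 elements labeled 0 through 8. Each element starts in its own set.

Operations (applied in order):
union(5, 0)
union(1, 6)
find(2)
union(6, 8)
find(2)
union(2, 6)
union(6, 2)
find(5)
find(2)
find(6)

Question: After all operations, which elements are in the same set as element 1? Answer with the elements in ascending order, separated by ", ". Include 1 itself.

Answer: 1, 2, 6, 8

Derivation:
Step 1: union(5, 0) -> merged; set of 5 now {0, 5}
Step 2: union(1, 6) -> merged; set of 1 now {1, 6}
Step 3: find(2) -> no change; set of 2 is {2}
Step 4: union(6, 8) -> merged; set of 6 now {1, 6, 8}
Step 5: find(2) -> no change; set of 2 is {2}
Step 6: union(2, 6) -> merged; set of 2 now {1, 2, 6, 8}
Step 7: union(6, 2) -> already same set; set of 6 now {1, 2, 6, 8}
Step 8: find(5) -> no change; set of 5 is {0, 5}
Step 9: find(2) -> no change; set of 2 is {1, 2, 6, 8}
Step 10: find(6) -> no change; set of 6 is {1, 2, 6, 8}
Component of 1: {1, 2, 6, 8}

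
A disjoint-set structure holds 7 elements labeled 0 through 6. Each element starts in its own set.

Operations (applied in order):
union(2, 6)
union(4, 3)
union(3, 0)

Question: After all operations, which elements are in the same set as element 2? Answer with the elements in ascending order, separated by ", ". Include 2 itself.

Step 1: union(2, 6) -> merged; set of 2 now {2, 6}
Step 2: union(4, 3) -> merged; set of 4 now {3, 4}
Step 3: union(3, 0) -> merged; set of 3 now {0, 3, 4}
Component of 2: {2, 6}

Answer: 2, 6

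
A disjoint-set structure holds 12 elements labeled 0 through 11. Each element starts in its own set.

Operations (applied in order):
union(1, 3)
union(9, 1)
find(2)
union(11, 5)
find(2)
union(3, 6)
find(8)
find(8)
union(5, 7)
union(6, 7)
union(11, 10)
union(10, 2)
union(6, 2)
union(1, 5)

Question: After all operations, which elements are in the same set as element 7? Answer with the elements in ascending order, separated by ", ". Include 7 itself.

Step 1: union(1, 3) -> merged; set of 1 now {1, 3}
Step 2: union(9, 1) -> merged; set of 9 now {1, 3, 9}
Step 3: find(2) -> no change; set of 2 is {2}
Step 4: union(11, 5) -> merged; set of 11 now {5, 11}
Step 5: find(2) -> no change; set of 2 is {2}
Step 6: union(3, 6) -> merged; set of 3 now {1, 3, 6, 9}
Step 7: find(8) -> no change; set of 8 is {8}
Step 8: find(8) -> no change; set of 8 is {8}
Step 9: union(5, 7) -> merged; set of 5 now {5, 7, 11}
Step 10: union(6, 7) -> merged; set of 6 now {1, 3, 5, 6, 7, 9, 11}
Step 11: union(11, 10) -> merged; set of 11 now {1, 3, 5, 6, 7, 9, 10, 11}
Step 12: union(10, 2) -> merged; set of 10 now {1, 2, 3, 5, 6, 7, 9, 10, 11}
Step 13: union(6, 2) -> already same set; set of 6 now {1, 2, 3, 5, 6, 7, 9, 10, 11}
Step 14: union(1, 5) -> already same set; set of 1 now {1, 2, 3, 5, 6, 7, 9, 10, 11}
Component of 7: {1, 2, 3, 5, 6, 7, 9, 10, 11}

Answer: 1, 2, 3, 5, 6, 7, 9, 10, 11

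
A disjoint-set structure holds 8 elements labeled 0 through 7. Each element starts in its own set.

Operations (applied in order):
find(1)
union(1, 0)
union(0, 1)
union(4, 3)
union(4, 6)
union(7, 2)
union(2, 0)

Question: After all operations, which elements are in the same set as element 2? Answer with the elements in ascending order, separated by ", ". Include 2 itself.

Step 1: find(1) -> no change; set of 1 is {1}
Step 2: union(1, 0) -> merged; set of 1 now {0, 1}
Step 3: union(0, 1) -> already same set; set of 0 now {0, 1}
Step 4: union(4, 3) -> merged; set of 4 now {3, 4}
Step 5: union(4, 6) -> merged; set of 4 now {3, 4, 6}
Step 6: union(7, 2) -> merged; set of 7 now {2, 7}
Step 7: union(2, 0) -> merged; set of 2 now {0, 1, 2, 7}
Component of 2: {0, 1, 2, 7}

Answer: 0, 1, 2, 7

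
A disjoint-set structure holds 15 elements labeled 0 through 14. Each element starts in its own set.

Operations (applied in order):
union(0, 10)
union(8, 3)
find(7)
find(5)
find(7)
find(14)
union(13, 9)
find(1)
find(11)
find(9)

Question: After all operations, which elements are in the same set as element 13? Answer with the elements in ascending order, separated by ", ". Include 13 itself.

Answer: 9, 13

Derivation:
Step 1: union(0, 10) -> merged; set of 0 now {0, 10}
Step 2: union(8, 3) -> merged; set of 8 now {3, 8}
Step 3: find(7) -> no change; set of 7 is {7}
Step 4: find(5) -> no change; set of 5 is {5}
Step 5: find(7) -> no change; set of 7 is {7}
Step 6: find(14) -> no change; set of 14 is {14}
Step 7: union(13, 9) -> merged; set of 13 now {9, 13}
Step 8: find(1) -> no change; set of 1 is {1}
Step 9: find(11) -> no change; set of 11 is {11}
Step 10: find(9) -> no change; set of 9 is {9, 13}
Component of 13: {9, 13}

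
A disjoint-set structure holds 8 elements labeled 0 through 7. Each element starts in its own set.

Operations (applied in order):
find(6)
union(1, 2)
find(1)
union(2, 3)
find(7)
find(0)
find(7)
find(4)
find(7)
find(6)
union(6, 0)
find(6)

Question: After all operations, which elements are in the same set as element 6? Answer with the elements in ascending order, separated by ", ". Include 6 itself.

Step 1: find(6) -> no change; set of 6 is {6}
Step 2: union(1, 2) -> merged; set of 1 now {1, 2}
Step 3: find(1) -> no change; set of 1 is {1, 2}
Step 4: union(2, 3) -> merged; set of 2 now {1, 2, 3}
Step 5: find(7) -> no change; set of 7 is {7}
Step 6: find(0) -> no change; set of 0 is {0}
Step 7: find(7) -> no change; set of 7 is {7}
Step 8: find(4) -> no change; set of 4 is {4}
Step 9: find(7) -> no change; set of 7 is {7}
Step 10: find(6) -> no change; set of 6 is {6}
Step 11: union(6, 0) -> merged; set of 6 now {0, 6}
Step 12: find(6) -> no change; set of 6 is {0, 6}
Component of 6: {0, 6}

Answer: 0, 6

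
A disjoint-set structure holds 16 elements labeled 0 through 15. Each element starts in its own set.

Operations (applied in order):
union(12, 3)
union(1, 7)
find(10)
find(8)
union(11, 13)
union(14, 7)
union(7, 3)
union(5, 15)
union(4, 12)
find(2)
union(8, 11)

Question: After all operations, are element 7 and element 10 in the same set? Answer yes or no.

Answer: no

Derivation:
Step 1: union(12, 3) -> merged; set of 12 now {3, 12}
Step 2: union(1, 7) -> merged; set of 1 now {1, 7}
Step 3: find(10) -> no change; set of 10 is {10}
Step 4: find(8) -> no change; set of 8 is {8}
Step 5: union(11, 13) -> merged; set of 11 now {11, 13}
Step 6: union(14, 7) -> merged; set of 14 now {1, 7, 14}
Step 7: union(7, 3) -> merged; set of 7 now {1, 3, 7, 12, 14}
Step 8: union(5, 15) -> merged; set of 5 now {5, 15}
Step 9: union(4, 12) -> merged; set of 4 now {1, 3, 4, 7, 12, 14}
Step 10: find(2) -> no change; set of 2 is {2}
Step 11: union(8, 11) -> merged; set of 8 now {8, 11, 13}
Set of 7: {1, 3, 4, 7, 12, 14}; 10 is not a member.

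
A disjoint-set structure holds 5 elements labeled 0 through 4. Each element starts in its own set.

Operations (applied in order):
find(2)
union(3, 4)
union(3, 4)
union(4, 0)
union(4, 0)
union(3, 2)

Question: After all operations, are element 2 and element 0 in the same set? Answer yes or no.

Answer: yes

Derivation:
Step 1: find(2) -> no change; set of 2 is {2}
Step 2: union(3, 4) -> merged; set of 3 now {3, 4}
Step 3: union(3, 4) -> already same set; set of 3 now {3, 4}
Step 4: union(4, 0) -> merged; set of 4 now {0, 3, 4}
Step 5: union(4, 0) -> already same set; set of 4 now {0, 3, 4}
Step 6: union(3, 2) -> merged; set of 3 now {0, 2, 3, 4}
Set of 2: {0, 2, 3, 4}; 0 is a member.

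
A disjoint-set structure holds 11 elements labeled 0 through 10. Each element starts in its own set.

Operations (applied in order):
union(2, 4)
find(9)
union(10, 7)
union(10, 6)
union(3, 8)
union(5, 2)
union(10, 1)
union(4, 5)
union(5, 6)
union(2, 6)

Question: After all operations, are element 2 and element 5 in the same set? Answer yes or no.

Answer: yes

Derivation:
Step 1: union(2, 4) -> merged; set of 2 now {2, 4}
Step 2: find(9) -> no change; set of 9 is {9}
Step 3: union(10, 7) -> merged; set of 10 now {7, 10}
Step 4: union(10, 6) -> merged; set of 10 now {6, 7, 10}
Step 5: union(3, 8) -> merged; set of 3 now {3, 8}
Step 6: union(5, 2) -> merged; set of 5 now {2, 4, 5}
Step 7: union(10, 1) -> merged; set of 10 now {1, 6, 7, 10}
Step 8: union(4, 5) -> already same set; set of 4 now {2, 4, 5}
Step 9: union(5, 6) -> merged; set of 5 now {1, 2, 4, 5, 6, 7, 10}
Step 10: union(2, 6) -> already same set; set of 2 now {1, 2, 4, 5, 6, 7, 10}
Set of 2: {1, 2, 4, 5, 6, 7, 10}; 5 is a member.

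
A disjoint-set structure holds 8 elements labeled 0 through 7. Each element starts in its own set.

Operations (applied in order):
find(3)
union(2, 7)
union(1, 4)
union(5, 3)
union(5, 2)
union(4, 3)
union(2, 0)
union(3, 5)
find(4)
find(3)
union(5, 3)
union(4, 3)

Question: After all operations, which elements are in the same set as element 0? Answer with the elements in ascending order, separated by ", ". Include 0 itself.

Answer: 0, 1, 2, 3, 4, 5, 7

Derivation:
Step 1: find(3) -> no change; set of 3 is {3}
Step 2: union(2, 7) -> merged; set of 2 now {2, 7}
Step 3: union(1, 4) -> merged; set of 1 now {1, 4}
Step 4: union(5, 3) -> merged; set of 5 now {3, 5}
Step 5: union(5, 2) -> merged; set of 5 now {2, 3, 5, 7}
Step 6: union(4, 3) -> merged; set of 4 now {1, 2, 3, 4, 5, 7}
Step 7: union(2, 0) -> merged; set of 2 now {0, 1, 2, 3, 4, 5, 7}
Step 8: union(3, 5) -> already same set; set of 3 now {0, 1, 2, 3, 4, 5, 7}
Step 9: find(4) -> no change; set of 4 is {0, 1, 2, 3, 4, 5, 7}
Step 10: find(3) -> no change; set of 3 is {0, 1, 2, 3, 4, 5, 7}
Step 11: union(5, 3) -> already same set; set of 5 now {0, 1, 2, 3, 4, 5, 7}
Step 12: union(4, 3) -> already same set; set of 4 now {0, 1, 2, 3, 4, 5, 7}
Component of 0: {0, 1, 2, 3, 4, 5, 7}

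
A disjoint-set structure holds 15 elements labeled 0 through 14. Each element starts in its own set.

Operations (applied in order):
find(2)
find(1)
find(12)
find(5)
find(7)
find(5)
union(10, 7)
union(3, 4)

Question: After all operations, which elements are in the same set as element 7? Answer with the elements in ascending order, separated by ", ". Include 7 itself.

Step 1: find(2) -> no change; set of 2 is {2}
Step 2: find(1) -> no change; set of 1 is {1}
Step 3: find(12) -> no change; set of 12 is {12}
Step 4: find(5) -> no change; set of 5 is {5}
Step 5: find(7) -> no change; set of 7 is {7}
Step 6: find(5) -> no change; set of 5 is {5}
Step 7: union(10, 7) -> merged; set of 10 now {7, 10}
Step 8: union(3, 4) -> merged; set of 3 now {3, 4}
Component of 7: {7, 10}

Answer: 7, 10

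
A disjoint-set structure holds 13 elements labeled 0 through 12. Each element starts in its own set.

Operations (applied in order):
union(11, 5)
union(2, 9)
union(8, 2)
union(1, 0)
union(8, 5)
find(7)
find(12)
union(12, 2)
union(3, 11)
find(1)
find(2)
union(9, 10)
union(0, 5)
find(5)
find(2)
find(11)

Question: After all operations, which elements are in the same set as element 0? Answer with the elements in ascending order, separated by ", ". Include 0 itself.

Answer: 0, 1, 2, 3, 5, 8, 9, 10, 11, 12

Derivation:
Step 1: union(11, 5) -> merged; set of 11 now {5, 11}
Step 2: union(2, 9) -> merged; set of 2 now {2, 9}
Step 3: union(8, 2) -> merged; set of 8 now {2, 8, 9}
Step 4: union(1, 0) -> merged; set of 1 now {0, 1}
Step 5: union(8, 5) -> merged; set of 8 now {2, 5, 8, 9, 11}
Step 6: find(7) -> no change; set of 7 is {7}
Step 7: find(12) -> no change; set of 12 is {12}
Step 8: union(12, 2) -> merged; set of 12 now {2, 5, 8, 9, 11, 12}
Step 9: union(3, 11) -> merged; set of 3 now {2, 3, 5, 8, 9, 11, 12}
Step 10: find(1) -> no change; set of 1 is {0, 1}
Step 11: find(2) -> no change; set of 2 is {2, 3, 5, 8, 9, 11, 12}
Step 12: union(9, 10) -> merged; set of 9 now {2, 3, 5, 8, 9, 10, 11, 12}
Step 13: union(0, 5) -> merged; set of 0 now {0, 1, 2, 3, 5, 8, 9, 10, 11, 12}
Step 14: find(5) -> no change; set of 5 is {0, 1, 2, 3, 5, 8, 9, 10, 11, 12}
Step 15: find(2) -> no change; set of 2 is {0, 1, 2, 3, 5, 8, 9, 10, 11, 12}
Step 16: find(11) -> no change; set of 11 is {0, 1, 2, 3, 5, 8, 9, 10, 11, 12}
Component of 0: {0, 1, 2, 3, 5, 8, 9, 10, 11, 12}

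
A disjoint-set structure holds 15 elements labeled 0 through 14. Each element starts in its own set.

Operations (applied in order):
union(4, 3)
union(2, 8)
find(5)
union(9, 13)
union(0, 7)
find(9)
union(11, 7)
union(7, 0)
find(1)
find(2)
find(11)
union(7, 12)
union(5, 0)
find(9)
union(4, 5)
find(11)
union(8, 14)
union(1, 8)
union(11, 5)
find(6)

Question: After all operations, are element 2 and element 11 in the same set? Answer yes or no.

Step 1: union(4, 3) -> merged; set of 4 now {3, 4}
Step 2: union(2, 8) -> merged; set of 2 now {2, 8}
Step 3: find(5) -> no change; set of 5 is {5}
Step 4: union(9, 13) -> merged; set of 9 now {9, 13}
Step 5: union(0, 7) -> merged; set of 0 now {0, 7}
Step 6: find(9) -> no change; set of 9 is {9, 13}
Step 7: union(11, 7) -> merged; set of 11 now {0, 7, 11}
Step 8: union(7, 0) -> already same set; set of 7 now {0, 7, 11}
Step 9: find(1) -> no change; set of 1 is {1}
Step 10: find(2) -> no change; set of 2 is {2, 8}
Step 11: find(11) -> no change; set of 11 is {0, 7, 11}
Step 12: union(7, 12) -> merged; set of 7 now {0, 7, 11, 12}
Step 13: union(5, 0) -> merged; set of 5 now {0, 5, 7, 11, 12}
Step 14: find(9) -> no change; set of 9 is {9, 13}
Step 15: union(4, 5) -> merged; set of 4 now {0, 3, 4, 5, 7, 11, 12}
Step 16: find(11) -> no change; set of 11 is {0, 3, 4, 5, 7, 11, 12}
Step 17: union(8, 14) -> merged; set of 8 now {2, 8, 14}
Step 18: union(1, 8) -> merged; set of 1 now {1, 2, 8, 14}
Step 19: union(11, 5) -> already same set; set of 11 now {0, 3, 4, 5, 7, 11, 12}
Step 20: find(6) -> no change; set of 6 is {6}
Set of 2: {1, 2, 8, 14}; 11 is not a member.

Answer: no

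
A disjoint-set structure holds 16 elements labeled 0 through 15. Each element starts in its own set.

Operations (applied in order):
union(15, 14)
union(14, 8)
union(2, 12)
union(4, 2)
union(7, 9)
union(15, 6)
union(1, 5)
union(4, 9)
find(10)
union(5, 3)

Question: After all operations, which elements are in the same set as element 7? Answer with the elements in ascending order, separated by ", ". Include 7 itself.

Step 1: union(15, 14) -> merged; set of 15 now {14, 15}
Step 2: union(14, 8) -> merged; set of 14 now {8, 14, 15}
Step 3: union(2, 12) -> merged; set of 2 now {2, 12}
Step 4: union(4, 2) -> merged; set of 4 now {2, 4, 12}
Step 5: union(7, 9) -> merged; set of 7 now {7, 9}
Step 6: union(15, 6) -> merged; set of 15 now {6, 8, 14, 15}
Step 7: union(1, 5) -> merged; set of 1 now {1, 5}
Step 8: union(4, 9) -> merged; set of 4 now {2, 4, 7, 9, 12}
Step 9: find(10) -> no change; set of 10 is {10}
Step 10: union(5, 3) -> merged; set of 5 now {1, 3, 5}
Component of 7: {2, 4, 7, 9, 12}

Answer: 2, 4, 7, 9, 12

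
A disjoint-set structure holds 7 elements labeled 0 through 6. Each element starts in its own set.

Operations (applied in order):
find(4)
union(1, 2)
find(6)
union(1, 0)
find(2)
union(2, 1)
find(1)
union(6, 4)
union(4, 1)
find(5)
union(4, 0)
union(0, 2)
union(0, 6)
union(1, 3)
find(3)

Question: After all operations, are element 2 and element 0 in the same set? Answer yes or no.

Step 1: find(4) -> no change; set of 4 is {4}
Step 2: union(1, 2) -> merged; set of 1 now {1, 2}
Step 3: find(6) -> no change; set of 6 is {6}
Step 4: union(1, 0) -> merged; set of 1 now {0, 1, 2}
Step 5: find(2) -> no change; set of 2 is {0, 1, 2}
Step 6: union(2, 1) -> already same set; set of 2 now {0, 1, 2}
Step 7: find(1) -> no change; set of 1 is {0, 1, 2}
Step 8: union(6, 4) -> merged; set of 6 now {4, 6}
Step 9: union(4, 1) -> merged; set of 4 now {0, 1, 2, 4, 6}
Step 10: find(5) -> no change; set of 5 is {5}
Step 11: union(4, 0) -> already same set; set of 4 now {0, 1, 2, 4, 6}
Step 12: union(0, 2) -> already same set; set of 0 now {0, 1, 2, 4, 6}
Step 13: union(0, 6) -> already same set; set of 0 now {0, 1, 2, 4, 6}
Step 14: union(1, 3) -> merged; set of 1 now {0, 1, 2, 3, 4, 6}
Step 15: find(3) -> no change; set of 3 is {0, 1, 2, 3, 4, 6}
Set of 2: {0, 1, 2, 3, 4, 6}; 0 is a member.

Answer: yes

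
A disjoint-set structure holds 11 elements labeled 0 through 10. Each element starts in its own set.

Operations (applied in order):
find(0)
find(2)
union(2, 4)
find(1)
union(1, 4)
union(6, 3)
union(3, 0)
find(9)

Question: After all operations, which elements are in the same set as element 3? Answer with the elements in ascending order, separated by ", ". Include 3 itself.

Step 1: find(0) -> no change; set of 0 is {0}
Step 2: find(2) -> no change; set of 2 is {2}
Step 3: union(2, 4) -> merged; set of 2 now {2, 4}
Step 4: find(1) -> no change; set of 1 is {1}
Step 5: union(1, 4) -> merged; set of 1 now {1, 2, 4}
Step 6: union(6, 3) -> merged; set of 6 now {3, 6}
Step 7: union(3, 0) -> merged; set of 3 now {0, 3, 6}
Step 8: find(9) -> no change; set of 9 is {9}
Component of 3: {0, 3, 6}

Answer: 0, 3, 6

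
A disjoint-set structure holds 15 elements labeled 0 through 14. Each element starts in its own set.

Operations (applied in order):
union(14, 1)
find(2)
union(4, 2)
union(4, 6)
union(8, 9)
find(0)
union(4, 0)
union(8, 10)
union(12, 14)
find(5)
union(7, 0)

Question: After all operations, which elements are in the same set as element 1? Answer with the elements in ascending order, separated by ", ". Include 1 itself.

Answer: 1, 12, 14

Derivation:
Step 1: union(14, 1) -> merged; set of 14 now {1, 14}
Step 2: find(2) -> no change; set of 2 is {2}
Step 3: union(4, 2) -> merged; set of 4 now {2, 4}
Step 4: union(4, 6) -> merged; set of 4 now {2, 4, 6}
Step 5: union(8, 9) -> merged; set of 8 now {8, 9}
Step 6: find(0) -> no change; set of 0 is {0}
Step 7: union(4, 0) -> merged; set of 4 now {0, 2, 4, 6}
Step 8: union(8, 10) -> merged; set of 8 now {8, 9, 10}
Step 9: union(12, 14) -> merged; set of 12 now {1, 12, 14}
Step 10: find(5) -> no change; set of 5 is {5}
Step 11: union(7, 0) -> merged; set of 7 now {0, 2, 4, 6, 7}
Component of 1: {1, 12, 14}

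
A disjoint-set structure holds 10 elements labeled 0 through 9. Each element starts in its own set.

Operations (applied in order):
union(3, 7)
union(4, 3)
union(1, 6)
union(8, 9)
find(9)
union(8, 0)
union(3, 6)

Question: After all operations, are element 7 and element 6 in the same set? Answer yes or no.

Answer: yes

Derivation:
Step 1: union(3, 7) -> merged; set of 3 now {3, 7}
Step 2: union(4, 3) -> merged; set of 4 now {3, 4, 7}
Step 3: union(1, 6) -> merged; set of 1 now {1, 6}
Step 4: union(8, 9) -> merged; set of 8 now {8, 9}
Step 5: find(9) -> no change; set of 9 is {8, 9}
Step 6: union(8, 0) -> merged; set of 8 now {0, 8, 9}
Step 7: union(3, 6) -> merged; set of 3 now {1, 3, 4, 6, 7}
Set of 7: {1, 3, 4, 6, 7}; 6 is a member.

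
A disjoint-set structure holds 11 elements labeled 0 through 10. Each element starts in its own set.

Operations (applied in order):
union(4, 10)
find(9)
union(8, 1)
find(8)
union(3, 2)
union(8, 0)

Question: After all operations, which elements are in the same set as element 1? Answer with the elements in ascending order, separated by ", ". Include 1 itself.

Answer: 0, 1, 8

Derivation:
Step 1: union(4, 10) -> merged; set of 4 now {4, 10}
Step 2: find(9) -> no change; set of 9 is {9}
Step 3: union(8, 1) -> merged; set of 8 now {1, 8}
Step 4: find(8) -> no change; set of 8 is {1, 8}
Step 5: union(3, 2) -> merged; set of 3 now {2, 3}
Step 6: union(8, 0) -> merged; set of 8 now {0, 1, 8}
Component of 1: {0, 1, 8}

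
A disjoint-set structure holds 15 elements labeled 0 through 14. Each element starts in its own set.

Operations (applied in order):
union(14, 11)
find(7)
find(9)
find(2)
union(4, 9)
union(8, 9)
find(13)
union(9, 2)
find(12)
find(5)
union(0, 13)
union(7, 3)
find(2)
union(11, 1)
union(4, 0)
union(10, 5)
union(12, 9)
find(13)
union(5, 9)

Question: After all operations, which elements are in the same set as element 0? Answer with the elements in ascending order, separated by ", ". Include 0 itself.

Answer: 0, 2, 4, 5, 8, 9, 10, 12, 13

Derivation:
Step 1: union(14, 11) -> merged; set of 14 now {11, 14}
Step 2: find(7) -> no change; set of 7 is {7}
Step 3: find(9) -> no change; set of 9 is {9}
Step 4: find(2) -> no change; set of 2 is {2}
Step 5: union(4, 9) -> merged; set of 4 now {4, 9}
Step 6: union(8, 9) -> merged; set of 8 now {4, 8, 9}
Step 7: find(13) -> no change; set of 13 is {13}
Step 8: union(9, 2) -> merged; set of 9 now {2, 4, 8, 9}
Step 9: find(12) -> no change; set of 12 is {12}
Step 10: find(5) -> no change; set of 5 is {5}
Step 11: union(0, 13) -> merged; set of 0 now {0, 13}
Step 12: union(7, 3) -> merged; set of 7 now {3, 7}
Step 13: find(2) -> no change; set of 2 is {2, 4, 8, 9}
Step 14: union(11, 1) -> merged; set of 11 now {1, 11, 14}
Step 15: union(4, 0) -> merged; set of 4 now {0, 2, 4, 8, 9, 13}
Step 16: union(10, 5) -> merged; set of 10 now {5, 10}
Step 17: union(12, 9) -> merged; set of 12 now {0, 2, 4, 8, 9, 12, 13}
Step 18: find(13) -> no change; set of 13 is {0, 2, 4, 8, 9, 12, 13}
Step 19: union(5, 9) -> merged; set of 5 now {0, 2, 4, 5, 8, 9, 10, 12, 13}
Component of 0: {0, 2, 4, 5, 8, 9, 10, 12, 13}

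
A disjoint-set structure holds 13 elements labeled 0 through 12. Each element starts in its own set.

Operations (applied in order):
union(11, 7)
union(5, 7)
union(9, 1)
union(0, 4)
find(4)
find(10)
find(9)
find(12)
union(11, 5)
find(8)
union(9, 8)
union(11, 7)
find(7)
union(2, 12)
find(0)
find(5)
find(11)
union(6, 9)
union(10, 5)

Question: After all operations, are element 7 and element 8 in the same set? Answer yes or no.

Answer: no

Derivation:
Step 1: union(11, 7) -> merged; set of 11 now {7, 11}
Step 2: union(5, 7) -> merged; set of 5 now {5, 7, 11}
Step 3: union(9, 1) -> merged; set of 9 now {1, 9}
Step 4: union(0, 4) -> merged; set of 0 now {0, 4}
Step 5: find(4) -> no change; set of 4 is {0, 4}
Step 6: find(10) -> no change; set of 10 is {10}
Step 7: find(9) -> no change; set of 9 is {1, 9}
Step 8: find(12) -> no change; set of 12 is {12}
Step 9: union(11, 5) -> already same set; set of 11 now {5, 7, 11}
Step 10: find(8) -> no change; set of 8 is {8}
Step 11: union(9, 8) -> merged; set of 9 now {1, 8, 9}
Step 12: union(11, 7) -> already same set; set of 11 now {5, 7, 11}
Step 13: find(7) -> no change; set of 7 is {5, 7, 11}
Step 14: union(2, 12) -> merged; set of 2 now {2, 12}
Step 15: find(0) -> no change; set of 0 is {0, 4}
Step 16: find(5) -> no change; set of 5 is {5, 7, 11}
Step 17: find(11) -> no change; set of 11 is {5, 7, 11}
Step 18: union(6, 9) -> merged; set of 6 now {1, 6, 8, 9}
Step 19: union(10, 5) -> merged; set of 10 now {5, 7, 10, 11}
Set of 7: {5, 7, 10, 11}; 8 is not a member.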